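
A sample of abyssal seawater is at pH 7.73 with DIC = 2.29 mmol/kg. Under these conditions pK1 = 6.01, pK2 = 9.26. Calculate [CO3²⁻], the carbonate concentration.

α₂ = 1 / (1 + [H⁺]/K2 + [H⁺]²/(K1K2)) = 1 / (1 + 10^+1.53 + 10^-0.19)
   = 1 / (1 + 33.884 + 0.64565) = 1/35.530 = 0.02815
[CO3²⁻] = α₂ × DIC = 0.02815 × 2.29 = 0.0645 mmol/kg

[CO3²⁻] = 0.0645 mmol/kg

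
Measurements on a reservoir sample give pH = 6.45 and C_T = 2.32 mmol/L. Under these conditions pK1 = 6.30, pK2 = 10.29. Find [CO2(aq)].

α₀ = 1 / (1 + K1/[H⁺] + K1K2/[H⁺]²) = 1 / (1 + 10^+0.15 + 10^-3.69)
   = 1 / (1 + 1.4125 + 0.00020417) = 1/2.4127 = 0.4145
[CO2*] = α₀ × DIC = 0.4145 × 2.32 = 0.962 mmol/L

[CO2*] = 0.962 mmol/L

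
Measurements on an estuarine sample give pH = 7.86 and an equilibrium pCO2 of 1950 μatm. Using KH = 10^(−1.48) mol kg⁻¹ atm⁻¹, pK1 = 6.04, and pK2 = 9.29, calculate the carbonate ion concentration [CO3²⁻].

[CO2*] = KH · pCO2 = 10^(−1.48) × 1950×10^-6 = 6.457×10^-5 mol/kg
α₀ = 1/(1 + K1/[H⁺] + K1K2/[H⁺]²) = 1/(1 + 10^+1.82 + 10^+0.39) = 0.01438
DIC = [CO2*]/α₀ = 6.457×10^-5 / 0.01438 = 4.489 mmol/kg
[CO3²⁻] = α₂·DIC; α₂ = 0.03531, so [CO3²⁻] = 0.03531 × 4.489 = 0.159 mmol/kg

[CO3²⁻] = 0.159 mmol/kg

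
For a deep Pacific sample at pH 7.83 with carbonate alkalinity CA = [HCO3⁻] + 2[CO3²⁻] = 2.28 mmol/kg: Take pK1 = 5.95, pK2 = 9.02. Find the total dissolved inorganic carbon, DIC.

DIC = 2.18 mmol/kg

CA = [HCO3⁻] + 2[CO3²⁻] = (α₁ + 2α₂)·DIC
At pH 7.83: [H⁺]/K1 = 10^-1.88 = 0.013183, K2/[H⁺] = 10^-1.19 = 0.064565
α₁ = 1/(1 + 0.013183 + 0.064565) = 1/1.0777 = 0.9279; α₂ = α₁·K2/[H⁺] = 0.05991
α₁ + 2α₂ = 1.0477
DIC = CA / (α₁ + 2α₂) = 2.28 / 1.0477 = 2.18 mmol/kg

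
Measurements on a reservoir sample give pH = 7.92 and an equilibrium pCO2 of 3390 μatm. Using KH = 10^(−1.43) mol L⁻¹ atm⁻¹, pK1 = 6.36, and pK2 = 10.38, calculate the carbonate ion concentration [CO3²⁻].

[CO3²⁻] = 15.9 μmol/L

[CO2*] = KH · pCO2 = 10^(−1.43) × 3390×10^-6 = 1.260×10^-4 mol/L
α₀ = 1/(1 + K1/[H⁺] + K1K2/[H⁺]²) = 1/(1 + 10^+1.56 + 10^-0.90) = 0.02671
DIC = [CO2*]/α₀ = 1.260×10^-4 / 0.02671 = 4.715 mmol/L
[CO3²⁻] = α₂·DIC; α₂ = 0.003363, so [CO3²⁻] = 0.003363 × 4.715 = 0.0159 mmol/L = 15.9 μmol/L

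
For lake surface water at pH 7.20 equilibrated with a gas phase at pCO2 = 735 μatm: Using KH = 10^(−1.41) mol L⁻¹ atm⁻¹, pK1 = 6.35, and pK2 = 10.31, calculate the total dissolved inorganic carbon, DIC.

DIC = 0.231 mmol/L

[CO2*] = KH · pCO2 = 10^(−1.41) × 735×10^-6 = 2.859×10^-5 mol/L
α₀ = 1/(1 + K1/[H⁺] + K1K2/[H⁺]²) = 1/(1 + 10^+0.85 + 10^-2.26) = 0.1237
DIC = [CO2*]/α₀ = 2.859×10^-5 / 0.1237 = 0.231 mmol/L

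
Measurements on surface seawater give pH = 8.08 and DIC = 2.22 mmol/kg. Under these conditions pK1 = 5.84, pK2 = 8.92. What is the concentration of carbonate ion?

α₂ = 1 / (1 + [H⁺]/K2 + [H⁺]²/(K1K2)) = 1 / (1 + 10^+0.84 + 10^-1.40)
   = 1 / (1 + 6.9183 + 0.039811) = 1/7.9581 = 0.1257
[CO3²⁻] = α₂ × DIC = 0.1257 × 2.22 = 0.279 mmol/kg

[CO3²⁻] = 0.279 mmol/kg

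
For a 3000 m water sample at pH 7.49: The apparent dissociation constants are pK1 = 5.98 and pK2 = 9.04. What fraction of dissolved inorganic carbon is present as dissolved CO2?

α₀ = 0.0292

α₀ = 1 / (1 + K1/[H⁺] + K1K2/[H⁺]²) = 1 / (1 + 10^+1.51 + 10^-0.04)
   = 1 / (1 + 32.359 + 0.91201) = 1/34.271 = 0.02918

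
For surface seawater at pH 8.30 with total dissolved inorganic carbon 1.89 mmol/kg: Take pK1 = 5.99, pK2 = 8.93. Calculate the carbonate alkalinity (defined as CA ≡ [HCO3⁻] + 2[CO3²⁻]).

CA = 2.24 mmol/kg

CA = [HCO3⁻] + 2[CO3²⁻] = (α₁ + 2α₂)·DIC
At pH 8.30: [H⁺]/K1 = 10^-2.31 = 0.0048978, K2/[H⁺] = 10^-0.63 = 0.23442
α₁ = 1/(1 + 0.0048978 + 0.23442) = 1/1.2393 = 0.8069; α₂ = α₁·K2/[H⁺] = 0.1892
α₁ + 2α₂ = 1.1852
CA = 1.1852 × 1.89 = 2.24 mmol/kg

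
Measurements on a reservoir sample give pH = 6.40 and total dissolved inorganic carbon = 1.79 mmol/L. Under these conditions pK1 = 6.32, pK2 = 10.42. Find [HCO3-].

[HCO3⁻] = 0.977 mmol/L

α₁ = 1 / (1 + [H⁺]/K1 + K2/[H⁺]) = 1 / (1 + 10^-0.08 + 10^-4.02)
   = 1 / (1 + 0.83176 + 9.5499×10^-5) = 1/1.8319 = 0.5459
[HCO3⁻] = α₁ × DIC = 0.5459 × 1.79 = 0.977 mmol/L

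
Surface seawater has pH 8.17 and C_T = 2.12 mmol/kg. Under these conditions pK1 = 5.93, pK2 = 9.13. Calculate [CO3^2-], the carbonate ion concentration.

α₂ = 1 / (1 + [H⁺]/K2 + [H⁺]²/(K1K2)) = 1 / (1 + 10^+0.96 + 10^-1.28)
   = 1 / (1 + 9.1201 + 0.052481) = 1/10.173 = 0.09830
[CO3²⁻] = α₂ × DIC = 0.09830 × 2.12 = 0.208 mmol/kg

[CO3²⁻] = 0.208 mmol/kg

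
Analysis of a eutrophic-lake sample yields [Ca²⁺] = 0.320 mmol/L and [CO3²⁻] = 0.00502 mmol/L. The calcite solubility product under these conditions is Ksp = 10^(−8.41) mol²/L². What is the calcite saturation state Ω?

Ksp = 10^(−8.41) = 3.890×10^-9
Ω = [Ca²⁺][CO3²⁻]/Ksp = (0.320×10^-3)(0.00502×10^-3) / 3.890×10^-9 = 0.413

Ω = 0.413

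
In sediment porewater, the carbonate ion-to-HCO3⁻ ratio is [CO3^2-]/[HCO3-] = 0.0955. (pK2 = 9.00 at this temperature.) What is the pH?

pH = 7.98

From K2 = [H⁺][CO3^2-]/[HCO3-]:  pH = pK2 + log₁₀([CO3^2-]/[HCO3-])
log₁₀(0.0955) = -1.020
pH = 9.00 + (-1.020) = 7.98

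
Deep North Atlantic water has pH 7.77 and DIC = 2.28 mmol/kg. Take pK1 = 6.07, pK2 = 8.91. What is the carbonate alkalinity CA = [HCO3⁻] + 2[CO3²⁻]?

CA = 2.39 mmol/kg

CA = [HCO3⁻] + 2[CO3²⁻] = (α₁ + 2α₂)·DIC
At pH 7.77: [H⁺]/K1 = 10^-1.70 = 0.019953, K2/[H⁺] = 10^-1.14 = 0.072444
α₁ = 1/(1 + 0.019953 + 0.072444) = 1/1.0924 = 0.9154; α₂ = α₁·K2/[H⁺] = 0.06632
α₁ + 2α₂ = 1.0481
CA = 1.0481 × 2.28 = 2.39 mmol/kg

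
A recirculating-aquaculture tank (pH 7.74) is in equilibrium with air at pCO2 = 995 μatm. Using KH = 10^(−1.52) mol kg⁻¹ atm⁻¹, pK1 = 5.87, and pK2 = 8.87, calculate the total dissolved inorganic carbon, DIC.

[CO2*] = KH · pCO2 = 10^(−1.52) × 995×10^-6 = 3.005×10^-5 mol/kg
α₀ = 1/(1 + K1/[H⁺] + K1K2/[H⁺]²) = 1/(1 + 10^+1.87 + 10^+0.74) = 0.01240
DIC = [CO2*]/α₀ = 3.005×10^-5 / 0.01240 = 2.42 mmol/kg

DIC = 2.42 mmol/kg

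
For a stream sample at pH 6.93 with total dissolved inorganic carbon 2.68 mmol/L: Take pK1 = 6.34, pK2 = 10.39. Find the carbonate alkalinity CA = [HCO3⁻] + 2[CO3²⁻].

CA = [HCO3⁻] + 2[CO3²⁻] = (α₁ + 2α₂)·DIC
At pH 6.93: [H⁺]/K1 = 10^-0.59 = 0.25704, K2/[H⁺] = 10^-3.46 = 0.00034674
α₁ = 1/(1 + 0.25704 + 0.00034674) = 1/1.2574 = 0.7953; α₂ = α₁·K2/[H⁺] = 0.0002758
α₁ + 2α₂ = 0.7959
CA = 0.7959 × 2.68 = 2.13 mmol/L

CA = 2.13 mmol/L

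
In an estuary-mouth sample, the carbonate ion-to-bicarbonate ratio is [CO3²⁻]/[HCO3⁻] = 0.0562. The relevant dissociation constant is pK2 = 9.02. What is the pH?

pH = 7.77

From K2 = [H⁺][CO3²⁻]/[HCO3⁻]:  pH = pK2 + log₁₀([CO3²⁻]/[HCO3⁻])
log₁₀(0.0562) = -1.250
pH = 9.02 + (-1.250) = 7.77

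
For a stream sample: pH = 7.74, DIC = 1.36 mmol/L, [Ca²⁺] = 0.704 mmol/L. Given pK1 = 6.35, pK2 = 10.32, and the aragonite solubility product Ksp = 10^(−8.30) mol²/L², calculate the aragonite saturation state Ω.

α₂ = 1 / (1 + [H⁺]/K2 + [H⁺]²/(K1K2)) = 1 / (1 + 10^+2.58 + 10^+1.19)
   = 1 / (1 + 380.19 + 15.488) = 1/396.68 = 0.002521
[CO3²⁻] = α₂ × DIC = 0.002521 × 1.36 = 0.003428 mmol/L = 3.428 μmol/L
Ksp = 10^(−8.30) = 5.012×10^-9
Ω = [Ca²⁺][CO3²⁻]/Ksp = (0.704×10^-3)(3.428×10^-6) / 5.012×10^-9 = 0.482

Ω = 0.482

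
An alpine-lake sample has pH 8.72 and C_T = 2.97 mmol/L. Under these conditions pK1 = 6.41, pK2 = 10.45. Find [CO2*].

α₀ = 1 / (1 + K1/[H⁺] + K1K2/[H⁺]²) = 1 / (1 + 10^+2.31 + 10^+0.58)
   = 1 / (1 + 204.17 + 3.8019) = 1/208.98 = 0.004785
[CO2*] = α₀ × DIC = 0.004785 × 2.97 = 0.0142 mmol/L = 14.2 μmol/L

[CO2*] = 14.2 μmol/L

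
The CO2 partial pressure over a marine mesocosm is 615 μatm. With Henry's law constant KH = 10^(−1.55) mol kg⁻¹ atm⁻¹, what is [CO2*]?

KH = 10^(−1.55) = 2.818×10^-2 mol kg⁻¹ atm⁻¹
[CO2*] = KH · pCO2 = 2.818×10^-2 × 615×10^-6 atm = 1.73×10^-5 mol/kg

[CO2*] = 17.3 μmol/kg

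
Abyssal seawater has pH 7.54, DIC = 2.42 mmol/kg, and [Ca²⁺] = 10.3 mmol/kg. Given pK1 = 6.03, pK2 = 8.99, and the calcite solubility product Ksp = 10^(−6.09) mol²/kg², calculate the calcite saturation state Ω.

α₂ = 1 / (1 + [H⁺]/K2 + [H⁺]²/(K1K2)) = 1 / (1 + 10^+1.45 + 10^-0.06)
   = 1 / (1 + 28.184 + 0.87096) = 1/30.055 = 0.03327
[CO3²⁻] = α₂ × DIC = 0.03327 × 2.42 = 0.08052 mmol/kg
Ksp = 10^(−6.09) = 8.128×10^-7
Ω = [Ca²⁺][CO3²⁻]/Ksp = (10.3×10^-3)(8.052×10^-5) / 8.128×10^-7 = 1.02

Ω = 1.02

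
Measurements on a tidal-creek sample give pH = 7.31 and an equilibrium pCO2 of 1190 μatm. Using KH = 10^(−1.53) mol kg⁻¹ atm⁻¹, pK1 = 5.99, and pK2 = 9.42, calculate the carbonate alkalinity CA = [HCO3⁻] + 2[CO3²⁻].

[CO2*] = KH · pCO2 = 10^(−1.53) × 1190×10^-6 = 3.512×10^-5 mol/kg
α₀ = 1/(1 + K1/[H⁺] + K1K2/[H⁺]²) = 1/(1 + 10^+1.32 + 10^-0.79) = 0.04534
DIC = [CO2*]/α₀ = 3.512×10^-5 / 0.04534 = 0.7746 mmol/kg
CA = (α₁ + 2α₂)·DIC = (0.9473 + 2×0.007353) × 0.7746 = 0.745 mmol/kg

CA = 0.745 mmol/kg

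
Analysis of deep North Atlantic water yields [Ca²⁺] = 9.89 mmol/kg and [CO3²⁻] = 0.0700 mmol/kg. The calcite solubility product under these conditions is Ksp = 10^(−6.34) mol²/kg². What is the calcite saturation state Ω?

Ω = 1.51

Ksp = 10^(−6.34) = 4.571×10^-7
Ω = [Ca²⁺][CO3²⁻]/Ksp = (9.89×10^-3)(0.0700×10^-3) / 4.571×10^-7 = 1.51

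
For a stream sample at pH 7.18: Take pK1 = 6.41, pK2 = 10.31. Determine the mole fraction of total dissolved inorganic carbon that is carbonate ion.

α₂ = 1 / (1 + [H⁺]/K2 + [H⁺]²/(K1K2)) = 1 / (1 + 10^+3.13 + 10^+2.36)
   = 1 / (1 + 1349.0 + 229.09) = 1/1579.0 = 0.0006333

α₂ = 0.000633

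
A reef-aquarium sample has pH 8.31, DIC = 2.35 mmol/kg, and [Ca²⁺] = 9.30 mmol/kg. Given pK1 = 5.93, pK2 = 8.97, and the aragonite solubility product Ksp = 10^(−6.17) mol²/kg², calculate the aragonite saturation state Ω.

α₂ = 1 / (1 + [H⁺]/K2 + [H⁺]²/(K1K2)) = 1 / (1 + 10^+0.66 + 10^-1.72)
   = 1 / (1 + 4.5709 + 0.019055) = 1/5.5899 = 0.1789
[CO3²⁻] = α₂ × DIC = 0.1789 × 2.35 = 0.4204 mmol/kg
Ksp = 10^(−6.17) = 6.761×10^-7
Ω = [Ca²⁺][CO3²⁻]/Ksp = (9.30×10^-3)(4.204×10^-4) / 6.761×10^-7 = 5.78

Ω = 5.78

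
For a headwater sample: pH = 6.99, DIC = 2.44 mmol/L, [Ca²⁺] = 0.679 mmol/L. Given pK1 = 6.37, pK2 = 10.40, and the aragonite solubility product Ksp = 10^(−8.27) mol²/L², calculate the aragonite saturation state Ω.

α₂ = 1 / (1 + [H⁺]/K2 + [H⁺]²/(K1K2)) = 1 / (1 + 10^+3.41 + 10^+2.79)
   = 1 / (1 + 2570.4 + 616.60) = 1/3188.0 = 0.0003137
[CO3²⁻] = α₂ × DIC = 0.0003137 × 2.44 = 0.0007654 mmol/L = 0.7654 μmol/L
Ksp = 10^(−8.27) = 5.370×10^-9
Ω = [Ca²⁺][CO3²⁻]/Ksp = (0.679×10^-3)(7.654×10^-7) / 5.370×10^-9 = 0.0968

Ω = 0.0968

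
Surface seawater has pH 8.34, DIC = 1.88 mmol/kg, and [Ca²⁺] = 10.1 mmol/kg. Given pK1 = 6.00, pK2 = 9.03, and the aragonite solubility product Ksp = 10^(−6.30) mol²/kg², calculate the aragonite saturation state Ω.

Ω = 6.40

α₂ = 1 / (1 + [H⁺]/K2 + [H⁺]²/(K1K2)) = 1 / (1 + 10^+0.69 + 10^-1.65)
   = 1 / (1 + 4.8978 + 0.022387) = 1/5.9202 = 0.1689
[CO3²⁻] = α₂ × DIC = 0.1689 × 1.88 = 0.3176 mmol/kg
Ksp = 10^(−6.30) = 5.012×10^-7
Ω = [Ca²⁺][CO3²⁻]/Ksp = (10.1×10^-3)(3.176×10^-4) / 5.012×10^-7 = 6.40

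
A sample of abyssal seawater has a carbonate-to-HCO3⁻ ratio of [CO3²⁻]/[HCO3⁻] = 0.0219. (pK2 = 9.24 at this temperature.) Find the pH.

From K2 = [H⁺][CO3²⁻]/[HCO3⁻]:  pH = pK2 + log₁₀([CO3²⁻]/[HCO3⁻])
log₁₀(0.0219) = -1.660
pH = 9.24 + (-1.660) = 7.58

pH = 7.58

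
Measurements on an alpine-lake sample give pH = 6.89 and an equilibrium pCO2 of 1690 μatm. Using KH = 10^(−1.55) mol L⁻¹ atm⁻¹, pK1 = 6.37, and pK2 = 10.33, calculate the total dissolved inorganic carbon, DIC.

[CO2*] = KH · pCO2 = 10^(−1.55) × 1690×10^-6 = 4.763×10^-5 mol/L
α₀ = 1/(1 + K1/[H⁺] + K1K2/[H⁺]²) = 1/(1 + 10^+0.52 + 10^-2.92) = 0.2319
DIC = [CO2*]/α₀ = 4.763×10^-5 / 0.2319 = 0.205 mmol/L

DIC = 0.205 mmol/L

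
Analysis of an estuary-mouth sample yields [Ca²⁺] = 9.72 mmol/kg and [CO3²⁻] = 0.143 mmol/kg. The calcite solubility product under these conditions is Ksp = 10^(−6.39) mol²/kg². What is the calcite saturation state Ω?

Ksp = 10^(−6.39) = 4.074×10^-7
Ω = [Ca²⁺][CO3²⁻]/Ksp = (9.72×10^-3)(0.143×10^-3) / 4.074×10^-7 = 3.41

Ω = 3.41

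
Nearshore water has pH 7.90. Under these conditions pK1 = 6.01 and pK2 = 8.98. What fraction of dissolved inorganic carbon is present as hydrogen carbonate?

α₁ = 1 / (1 + [H⁺]/K1 + K2/[H⁺]) = 1 / (1 + 10^-1.89 + 10^-1.08)
   = 1 / (1 + 0.012882 + 0.083176) = 1/1.0961 = 0.9124

α₁ = 0.912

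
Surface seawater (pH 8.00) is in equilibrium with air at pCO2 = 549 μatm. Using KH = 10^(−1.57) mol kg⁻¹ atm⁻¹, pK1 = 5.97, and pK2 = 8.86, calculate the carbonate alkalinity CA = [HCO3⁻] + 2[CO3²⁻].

[CO2*] = KH · pCO2 = 10^(−1.57) × 549×10^-6 = 1.478×10^-5 mol/kg
α₀ = 1/(1 + K1/[H⁺] + K1K2/[H⁺]²) = 1/(1 + 10^+2.03 + 10^+1.17) = 0.008134
DIC = [CO2*]/α₀ = 1.478×10^-5 / 0.008134 = 1.817 mmol/kg
CA = (α₁ + 2α₂)·DIC = (0.8716 + 2×0.1203) × 1.817 = 2.02 mmol/kg

CA = 2.02 mmol/kg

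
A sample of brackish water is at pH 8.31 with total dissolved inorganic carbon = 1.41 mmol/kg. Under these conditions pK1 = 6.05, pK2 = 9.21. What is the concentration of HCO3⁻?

[HCO3⁻] = 1.25 mmol/kg

α₁ = 1 / (1 + [H⁺]/K1 + K2/[H⁺]) = 1 / (1 + 10^-2.26 + 10^-0.90)
   = 1 / (1 + 0.0054954 + 0.12589) = 1/1.1314 = 0.8839
[HCO3⁻] = α₁ × DIC = 0.8839 × 1.41 = 1.25 mmol/kg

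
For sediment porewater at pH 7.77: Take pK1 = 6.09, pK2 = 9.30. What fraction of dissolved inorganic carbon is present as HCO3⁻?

α₁ = 1 / (1 + [H⁺]/K1 + K2/[H⁺]) = 1 / (1 + 10^-1.68 + 10^-1.53)
   = 1 / (1 + 0.020893 + 0.029512) = 1/1.0504 = 0.9520

α₁ = 0.952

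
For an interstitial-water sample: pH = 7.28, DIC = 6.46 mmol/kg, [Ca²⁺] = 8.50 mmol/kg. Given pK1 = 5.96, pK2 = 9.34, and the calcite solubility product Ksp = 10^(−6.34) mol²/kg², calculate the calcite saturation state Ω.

Ω = 0.990

α₂ = 1 / (1 + [H⁺]/K2 + [H⁺]²/(K1K2)) = 1 / (1 + 10^+2.06 + 10^+0.74)
   = 1 / (1 + 114.82 + 5.4954) = 1/121.31 = 0.008243
[CO3²⁻] = α₂ × DIC = 0.008243 × 6.46 = 0.05325 mmol/kg
Ksp = 10^(−6.34) = 4.571×10^-7
Ω = [Ca²⁺][CO3²⁻]/Ksp = (8.50×10^-3)(5.325×10^-5) / 4.571×10^-7 = 0.990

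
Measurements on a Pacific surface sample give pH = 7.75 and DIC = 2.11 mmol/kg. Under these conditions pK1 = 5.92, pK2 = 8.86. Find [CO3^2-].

α₂ = 1 / (1 + [H⁺]/K2 + [H⁺]²/(K1K2)) = 1 / (1 + 10^+1.11 + 10^-0.72)
   = 1 / (1 + 12.882 + 0.19055) = 1/14.073 = 0.07106
[CO3²⁻] = α₂ × DIC = 0.07106 × 2.11 = 0.150 mmol/kg

[CO3²⁻] = 0.150 mmol/kg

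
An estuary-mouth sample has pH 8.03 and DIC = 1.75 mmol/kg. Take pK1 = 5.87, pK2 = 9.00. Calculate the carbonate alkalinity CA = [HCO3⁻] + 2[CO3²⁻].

CA = [HCO3⁻] + 2[CO3²⁻] = (α₁ + 2α₂)·DIC
At pH 8.03: [H⁺]/K1 = 10^-2.16 = 0.0069183, K2/[H⁺] = 10^-0.97 = 0.10715
α₁ = 1/(1 + 0.0069183 + 0.10715) = 1/1.1141 = 0.8976; α₂ = α₁·K2/[H⁺] = 0.09618
α₁ + 2α₂ = 1.0900
CA = 1.0900 × 1.75 = 1.91 mmol/kg

CA = 1.91 mmol/kg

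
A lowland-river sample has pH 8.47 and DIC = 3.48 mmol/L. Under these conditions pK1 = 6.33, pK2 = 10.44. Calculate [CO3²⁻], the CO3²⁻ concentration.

α₂ = 1 / (1 + [H⁺]/K2 + [H⁺]²/(K1K2)) = 1 / (1 + 10^+1.97 + 10^-0.17)
   = 1 / (1 + 93.325 + 0.67608) = 1/95.002 = 0.01053
[CO3²⁻] = α₂ × DIC = 0.01053 × 3.48 = 0.0366 mmol/L

[CO3²⁻] = 0.0366 mmol/L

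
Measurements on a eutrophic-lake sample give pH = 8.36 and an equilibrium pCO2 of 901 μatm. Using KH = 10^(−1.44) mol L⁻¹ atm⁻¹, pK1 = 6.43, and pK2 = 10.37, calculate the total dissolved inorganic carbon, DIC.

[CO2*] = KH · pCO2 = 10^(−1.44) × 901×10^-6 = 3.271×10^-5 mol/L
α₀ = 1/(1 + K1/[H⁺] + K1K2/[H⁺]²) = 1/(1 + 10^+1.93 + 10^-0.08) = 0.01150
DIC = [CO2*]/α₀ = 3.271×10^-5 / 0.01150 = 2.84 mmol/L

DIC = 2.84 mmol/L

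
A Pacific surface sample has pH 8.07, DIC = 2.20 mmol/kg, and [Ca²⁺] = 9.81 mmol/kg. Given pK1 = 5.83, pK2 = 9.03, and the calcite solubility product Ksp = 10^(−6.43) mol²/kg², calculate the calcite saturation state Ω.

α₂ = 1 / (1 + [H⁺]/K2 + [H⁺]²/(K1K2)) = 1 / (1 + 10^+0.96 + 10^-1.28)
   = 1 / (1 + 9.1201 + 0.052481) = 1/10.173 = 0.09830
[CO3²⁻] = α₂ × DIC = 0.09830 × 2.20 = 0.2163 mmol/kg
Ksp = 10^(−6.43) = 3.715×10^-7
Ω = [Ca²⁺][CO3²⁻]/Ksp = (9.81×10^-3)(2.163×10^-4) / 3.715×10^-7 = 5.71

Ω = 5.71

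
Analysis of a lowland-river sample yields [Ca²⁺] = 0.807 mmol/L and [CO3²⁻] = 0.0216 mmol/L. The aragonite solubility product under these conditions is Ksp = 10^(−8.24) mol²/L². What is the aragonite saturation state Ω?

Ksp = 10^(−8.24) = 5.754×10^-9
Ω = [Ca²⁺][CO3²⁻]/Ksp = (0.807×10^-3)(0.0216×10^-3) / 5.754×10^-9 = 3.03

Ω = 3.03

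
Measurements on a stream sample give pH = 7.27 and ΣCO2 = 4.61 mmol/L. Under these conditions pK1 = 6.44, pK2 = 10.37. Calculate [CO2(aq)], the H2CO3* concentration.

[CO2*] = 0.594 mmol/L

α₀ = 1 / (1 + K1/[H⁺] + K1K2/[H⁺]²) = 1 / (1 + 10^+0.83 + 10^-2.27)
   = 1 / (1 + 6.7608 + 0.0053703) = 1/7.7662 = 0.1288
[CO2*] = α₀ × DIC = 0.1288 × 4.61 = 0.594 mmol/L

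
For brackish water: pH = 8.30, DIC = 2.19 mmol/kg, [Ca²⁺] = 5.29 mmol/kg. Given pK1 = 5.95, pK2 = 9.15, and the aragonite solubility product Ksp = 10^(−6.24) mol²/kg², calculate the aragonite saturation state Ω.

α₂ = 1 / (1 + [H⁺]/K2 + [H⁺]²/(K1K2)) = 1 / (1 + 10^+0.85 + 10^-1.50)
   = 1 / (1 + 7.0795 + 0.031623) = 1/8.1111 = 0.1233
[CO3²⁻] = α₂ × DIC = 0.1233 × 2.19 = 0.2700 mmol/kg
Ksp = 10^(−6.24) = 5.754×10^-7
Ω = [Ca²⁺][CO3²⁻]/Ksp = (5.29×10^-3)(2.700×10^-4) / 5.754×10^-7 = 2.48

Ω = 2.48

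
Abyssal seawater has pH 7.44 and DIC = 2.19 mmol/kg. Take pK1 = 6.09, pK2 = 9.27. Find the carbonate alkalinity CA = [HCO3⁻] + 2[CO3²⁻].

CA = 2.13 mmol/kg

CA = [HCO3⁻] + 2[CO3²⁻] = (α₁ + 2α₂)·DIC
At pH 7.44: [H⁺]/K1 = 10^-1.35 = 0.044668, K2/[H⁺] = 10^-1.83 = 0.014791
α₁ = 1/(1 + 0.044668 + 0.014791) = 1/1.0595 = 0.9439; α₂ = α₁·K2/[H⁺] = 0.01396
α₁ + 2α₂ = 0.9718
CA = 0.9718 × 2.19 = 2.13 mmol/kg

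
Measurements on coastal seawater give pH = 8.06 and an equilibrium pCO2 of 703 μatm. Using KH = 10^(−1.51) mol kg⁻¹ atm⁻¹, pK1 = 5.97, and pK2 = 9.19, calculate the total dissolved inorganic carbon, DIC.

[CO2*] = KH · pCO2 = 10^(−1.51) × 703×10^-6 = 2.172×10^-5 mol/kg
α₀ = 1/(1 + K1/[H⁺] + K1K2/[H⁺]²) = 1/(1 + 10^+2.09 + 10^+0.96) = 0.007510
DIC = [CO2*]/α₀ = 2.172×10^-5 / 0.007510 = 2.89 mmol/kg

DIC = 2.89 mmol/kg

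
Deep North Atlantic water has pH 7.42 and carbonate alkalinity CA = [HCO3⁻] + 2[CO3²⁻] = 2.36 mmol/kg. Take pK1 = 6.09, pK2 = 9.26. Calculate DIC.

DIC = 2.43 mmol/kg

CA = [HCO3⁻] + 2[CO3²⁻] = (α₁ + 2α₂)·DIC
At pH 7.42: [H⁺]/K1 = 10^-1.33 = 0.046774, K2/[H⁺] = 10^-1.84 = 0.014454
α₁ = 1/(1 + 0.046774 + 0.014454) = 1/1.0612 = 0.9423; α₂ = α₁·K2/[H⁺] = 0.01362
α₁ + 2α₂ = 0.9695
DIC = CA / (α₁ + 2α₂) = 2.36 / 0.9695 = 2.43 mmol/kg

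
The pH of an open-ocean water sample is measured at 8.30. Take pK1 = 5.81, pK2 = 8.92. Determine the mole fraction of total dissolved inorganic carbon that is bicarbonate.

α₁ = 1 / (1 + [H⁺]/K1 + K2/[H⁺]) = 1 / (1 + 10^-2.49 + 10^-0.62)
   = 1 / (1 + 0.0032359 + 0.23988) = 1/1.2431 = 0.8044

α₁ = 0.804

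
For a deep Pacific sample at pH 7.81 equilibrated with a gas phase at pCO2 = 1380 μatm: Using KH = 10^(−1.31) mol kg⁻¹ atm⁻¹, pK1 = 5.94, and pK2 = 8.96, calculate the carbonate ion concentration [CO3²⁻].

[CO2*] = KH · pCO2 = 10^(−1.31) × 1380×10^-6 = 6.759×10^-5 mol/kg
α₀ = 1/(1 + K1/[H⁺] + K1K2/[H⁺]²) = 1/(1 + 10^+1.87 + 10^+0.72) = 0.01244
DIC = [CO2*]/α₀ = 6.759×10^-5 / 0.01244 = 5.433 mmol/kg
[CO3²⁻] = α₂·DIC; α₂ = 0.06529, so [CO3²⁻] = 0.06529 × 5.433 = 0.355 mmol/kg

[CO3²⁻] = 0.355 mmol/kg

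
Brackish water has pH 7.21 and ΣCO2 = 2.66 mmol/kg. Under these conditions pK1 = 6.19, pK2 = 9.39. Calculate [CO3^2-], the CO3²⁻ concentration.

α₂ = 1 / (1 + [H⁺]/K2 + [H⁺]²/(K1K2)) = 1 / (1 + 10^+2.18 + 10^+1.16)
   = 1 / (1 + 151.36 + 14.454) = 1/166.81 = 0.005995
[CO3²⁻] = α₂ × DIC = 0.005995 × 2.66 = 0.0159 mmol/kg = 15.9 μmol/kg

[CO3²⁻] = 15.9 μmol/kg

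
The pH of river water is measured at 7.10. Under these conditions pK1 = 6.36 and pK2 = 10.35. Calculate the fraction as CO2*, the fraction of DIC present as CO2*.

α₀ = 1 / (1 + K1/[H⁺] + K1K2/[H⁺]²) = 1 / (1 + 10^+0.74 + 10^-2.51)
   = 1 / (1 + 5.4954 + 0.0030903) = 1/6.4985 = 0.1539

α₀ = 0.154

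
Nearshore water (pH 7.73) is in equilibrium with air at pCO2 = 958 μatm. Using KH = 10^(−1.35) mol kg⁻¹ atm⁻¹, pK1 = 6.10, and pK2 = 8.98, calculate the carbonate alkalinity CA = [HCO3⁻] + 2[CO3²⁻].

[CO2*] = KH · pCO2 = 10^(−1.35) × 958×10^-6 = 4.279×10^-5 mol/kg
α₀ = 1/(1 + K1/[H⁺] + K1K2/[H⁺]²) = 1/(1 + 10^+1.63 + 10^+0.38) = 0.02171
DIC = [CO2*]/α₀ = 4.279×10^-5 / 0.02171 = 1.971 mmol/kg
CA = (α₁ + 2α₂)·DIC = (0.9262 + 2×0.05208) × 1.971 = 2.03 mmol/kg

CA = 2.03 mmol/kg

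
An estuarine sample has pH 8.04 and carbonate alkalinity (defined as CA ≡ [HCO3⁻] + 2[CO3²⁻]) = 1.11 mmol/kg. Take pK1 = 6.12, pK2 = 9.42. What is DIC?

DIC = 1.08 mmol/kg

CA = [HCO3⁻] + 2[CO3²⁻] = (α₁ + 2α₂)·DIC
At pH 8.04: [H⁺]/K1 = 10^-1.92 = 0.012023, K2/[H⁺] = 10^-1.38 = 0.041687
α₁ = 1/(1 + 0.012023 + 0.041687) = 1/1.0537 = 0.9490; α₂ = α₁·K2/[H⁺] = 0.03956
α₁ + 2α₂ = 1.0282
DIC = CA / (α₁ + 2α₂) = 1.11 / 1.0282 = 1.08 mmol/kg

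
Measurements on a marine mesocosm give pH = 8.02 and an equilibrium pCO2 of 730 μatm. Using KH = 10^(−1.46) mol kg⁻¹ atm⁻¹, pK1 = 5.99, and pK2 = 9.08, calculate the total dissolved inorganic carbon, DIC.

DIC = 2.97 mmol/kg

[CO2*] = KH · pCO2 = 10^(−1.46) × 730×10^-6 = 2.531×10^-5 mol/kg
α₀ = 1/(1 + K1/[H⁺] + K1K2/[H⁺]²) = 1/(1 + 10^+2.03 + 10^+0.97) = 0.008512
DIC = [CO2*]/α₀ = 2.531×10^-5 / 0.008512 = 2.97 mmol/kg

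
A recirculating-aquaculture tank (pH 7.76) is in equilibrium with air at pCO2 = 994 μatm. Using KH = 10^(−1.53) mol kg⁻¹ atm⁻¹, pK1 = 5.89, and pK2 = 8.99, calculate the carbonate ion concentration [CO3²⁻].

[CO3²⁻] = 0.128 mmol/kg

[CO2*] = KH · pCO2 = 10^(−1.53) × 994×10^-6 = 2.934×10^-5 mol/kg
α₀ = 1/(1 + K1/[H⁺] + K1K2/[H⁺]²) = 1/(1 + 10^+1.87 + 10^+0.64) = 0.01258
DIC = [CO2*]/α₀ = 2.934×10^-5 / 0.01258 = 2.332 mmol/kg
[CO3²⁻] = α₂·DIC; α₂ = 0.05491, so [CO3²⁻] = 0.05491 × 2.332 = 0.128 mmol/kg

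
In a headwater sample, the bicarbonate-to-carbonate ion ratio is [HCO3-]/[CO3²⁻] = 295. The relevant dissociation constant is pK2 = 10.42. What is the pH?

From K2 = [H⁺][CO3²⁻]/[HCO3-]:  pH = pK2 − log₁₀([HCO3-]/[CO3²⁻])
log₁₀(295) = +2.470
pH = 10.42 − (+2.470) = 7.95

pH = 7.95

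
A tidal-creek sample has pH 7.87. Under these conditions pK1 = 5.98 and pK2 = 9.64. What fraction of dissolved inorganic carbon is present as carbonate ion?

α₂ = 0.0165

α₂ = 1 / (1 + [H⁺]/K2 + [H⁺]²/(K1K2)) = 1 / (1 + 10^+1.77 + 10^-0.12)
   = 1 / (1 + 58.884 + 0.75858) = 1/60.643 = 0.01649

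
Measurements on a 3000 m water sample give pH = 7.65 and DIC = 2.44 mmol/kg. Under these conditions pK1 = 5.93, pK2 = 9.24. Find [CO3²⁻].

α₂ = 1 / (1 + [H⁺]/K2 + [H⁺]²/(K1K2)) = 1 / (1 + 10^+1.59 + 10^-0.13)
   = 1 / (1 + 38.905 + 0.74131) = 1/40.646 = 0.02460
[CO3²⁻] = α₂ × DIC = 0.02460 × 2.44 = 0.0600 mmol/kg

[CO3²⁻] = 0.0600 mmol/kg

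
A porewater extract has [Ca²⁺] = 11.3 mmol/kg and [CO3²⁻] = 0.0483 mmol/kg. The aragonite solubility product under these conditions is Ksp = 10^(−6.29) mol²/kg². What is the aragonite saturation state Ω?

Ksp = 10^(−6.29) = 5.129×10^-7
Ω = [Ca²⁺][CO3²⁻]/Ksp = (11.3×10^-3)(0.0483×10^-3) / 5.129×10^-7 = 1.06

Ω = 1.06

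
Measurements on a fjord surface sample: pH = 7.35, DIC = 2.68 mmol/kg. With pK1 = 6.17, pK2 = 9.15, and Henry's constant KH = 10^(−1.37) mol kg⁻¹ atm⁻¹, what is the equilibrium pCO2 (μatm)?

pCO2 = 3840 μatm

α₀ = 1 / (1 + K1/[H⁺] + K1K2/[H⁺]²) = 1 / (1 + 10^+1.18 + 10^-0.62)
   = 1 / (1 + 15.136 + 0.23988) = 1/16.375 = 0.06107
[CO2*] = α₀ × DIC = 0.06107 × 2.68 = 0.1637 mmol/kg
pCO2 = [CO2*]/KH = 1.637×10^-4 / 4.266×10^-2 = 3840 μatm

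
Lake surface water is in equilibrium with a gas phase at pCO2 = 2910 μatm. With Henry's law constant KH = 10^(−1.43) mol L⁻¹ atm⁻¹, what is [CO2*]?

[CO2*] = 108 μmol/L

KH = 10^(−1.43) = 3.715×10^-2 mol L⁻¹ atm⁻¹
[CO2*] = KH · pCO2 = 3.715×10^-2 × 2910×10^-6 atm = 1.08×10^-4 mol/L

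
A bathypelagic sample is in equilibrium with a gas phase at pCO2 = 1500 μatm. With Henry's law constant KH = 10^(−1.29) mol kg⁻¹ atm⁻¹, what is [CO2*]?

KH = 10^(−1.29) = 5.129×10^-2 mol kg⁻¹ atm⁻¹
[CO2*] = KH · pCO2 = 5.129×10^-2 × 1500×10^-6 atm = 7.69×10^-5 mol/kg

[CO2*] = 76.9 μmol/kg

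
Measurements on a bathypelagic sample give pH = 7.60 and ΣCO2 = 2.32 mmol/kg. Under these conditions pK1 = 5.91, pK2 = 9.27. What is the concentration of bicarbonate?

[HCO3⁻] = 2.23 mmol/kg

α₁ = 1 / (1 + [H⁺]/K1 + K2/[H⁺]) = 1 / (1 + 10^-1.69 + 10^-1.67)
   = 1 / (1 + 0.020417 + 0.021380) = 1/1.0418 = 0.9599
[HCO3⁻] = α₁ × DIC = 0.9599 × 2.32 = 2.23 mmol/kg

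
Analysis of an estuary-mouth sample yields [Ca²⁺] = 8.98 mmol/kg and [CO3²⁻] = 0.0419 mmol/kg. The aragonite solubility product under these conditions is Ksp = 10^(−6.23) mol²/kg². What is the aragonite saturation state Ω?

Ω = 0.639

Ksp = 10^(−6.23) = 5.888×10^-7
Ω = [Ca²⁺][CO3²⁻]/Ksp = (8.98×10^-3)(0.0419×10^-3) / 5.888×10^-7 = 0.639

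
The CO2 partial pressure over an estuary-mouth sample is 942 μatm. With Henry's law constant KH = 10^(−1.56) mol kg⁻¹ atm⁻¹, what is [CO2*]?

KH = 10^(−1.56) = 2.754×10^-2 mol kg⁻¹ atm⁻¹
[CO2*] = KH · pCO2 = 2.754×10^-2 × 942×10^-6 atm = 2.59×10^-5 mol/kg

[CO2*] = 25.9 μmol/kg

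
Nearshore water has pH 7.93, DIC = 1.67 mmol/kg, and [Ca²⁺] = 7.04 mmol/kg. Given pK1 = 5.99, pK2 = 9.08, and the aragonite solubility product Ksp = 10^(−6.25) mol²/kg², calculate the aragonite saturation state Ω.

Ω = 1.37

α₂ = 1 / (1 + [H⁺]/K2 + [H⁺]²/(K1K2)) = 1 / (1 + 10^+1.15 + 10^-0.79)
   = 1 / (1 + 14.125 + 0.16218) = 1/15.288 = 0.06541
[CO3²⁻] = α₂ × DIC = 0.06541 × 1.67 = 0.1092 mmol/kg
Ksp = 10^(−6.25) = 5.623×10^-7
Ω = [Ca²⁺][CO3²⁻]/Ksp = (7.04×10^-3)(1.092×10^-4) / 5.623×10^-7 = 1.37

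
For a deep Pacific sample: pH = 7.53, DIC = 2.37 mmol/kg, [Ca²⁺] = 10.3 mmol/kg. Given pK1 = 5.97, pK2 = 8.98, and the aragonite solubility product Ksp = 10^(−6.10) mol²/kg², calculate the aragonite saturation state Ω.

α₂ = 1 / (1 + [H⁺]/K2 + [H⁺]²/(K1K2)) = 1 / (1 + 10^+1.45 + 10^-0.11)
   = 1 / (1 + 28.184 + 0.77625) = 1/29.960 = 0.03338
[CO3²⁻] = α₂ × DIC = 0.03338 × 2.37 = 0.07911 mmol/kg
Ksp = 10^(−6.10) = 7.943×10^-7
Ω = [Ca²⁺][CO3²⁻]/Ksp = (10.3×10^-3)(7.911×10^-5) / 7.943×10^-7 = 1.03

Ω = 1.03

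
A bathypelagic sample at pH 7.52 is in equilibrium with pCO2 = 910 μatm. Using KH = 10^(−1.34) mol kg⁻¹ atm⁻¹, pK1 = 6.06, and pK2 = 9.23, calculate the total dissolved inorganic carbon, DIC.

[CO2*] = KH · pCO2 = 10^(−1.34) × 910×10^-6 = 4.160×10^-5 mol/kg
α₀ = 1/(1 + K1/[H⁺] + K1K2/[H⁺]²) = 1/(1 + 10^+1.46 + 10^-0.25) = 0.03289
DIC = [CO2*]/α₀ = 4.160×10^-5 / 0.03289 = 1.26 mmol/kg

DIC = 1.26 mmol/kg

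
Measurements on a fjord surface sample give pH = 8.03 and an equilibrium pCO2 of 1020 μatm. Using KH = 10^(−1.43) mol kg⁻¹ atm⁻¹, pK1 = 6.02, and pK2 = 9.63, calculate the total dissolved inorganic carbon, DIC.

[CO2*] = KH · pCO2 = 10^(−1.43) × 1020×10^-6 = 3.790×10^-5 mol/kg
α₀ = 1/(1 + K1/[H⁺] + K1K2/[H⁺]²) = 1/(1 + 10^+2.01 + 10^+0.41) = 0.009443
DIC = [CO2*]/α₀ = 3.790×10^-5 / 0.009443 = 4.01 mmol/kg

DIC = 4.01 mmol/kg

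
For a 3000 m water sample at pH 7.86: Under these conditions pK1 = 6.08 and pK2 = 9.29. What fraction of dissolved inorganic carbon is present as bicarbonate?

α₁ = 0.949

α₁ = 1 / (1 + [H⁺]/K1 + K2/[H⁺]) = 1 / (1 + 10^-1.78 + 10^-1.43)
   = 1 / (1 + 0.016596 + 0.037154) = 1/1.0537 = 0.9490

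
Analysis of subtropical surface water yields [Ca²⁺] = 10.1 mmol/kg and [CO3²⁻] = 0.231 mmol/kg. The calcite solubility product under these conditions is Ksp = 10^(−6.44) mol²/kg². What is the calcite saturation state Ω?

Ksp = 10^(−6.44) = 3.631×10^-7
Ω = [Ca²⁺][CO3²⁻]/Ksp = (10.1×10^-3)(0.231×10^-3) / 3.631×10^-7 = 6.43

Ω = 6.43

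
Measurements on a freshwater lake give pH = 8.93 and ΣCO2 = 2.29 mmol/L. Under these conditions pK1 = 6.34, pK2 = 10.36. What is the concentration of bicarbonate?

α₁ = 1 / (1 + [H⁺]/K1 + K2/[H⁺]) = 1 / (1 + 10^-2.59 + 10^-1.43)
   = 1 / (1 + 0.0025704 + 0.037154) = 1/1.0397 = 0.9618
[HCO3⁻] = α₁ × DIC = 0.9618 × 2.29 = 2.20 mmol/L

[HCO3⁻] = 2.20 mmol/L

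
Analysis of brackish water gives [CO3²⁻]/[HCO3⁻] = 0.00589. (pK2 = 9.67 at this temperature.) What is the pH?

From K2 = [H⁺][CO3²⁻]/[HCO3⁻]:  pH = pK2 + log₁₀([CO3²⁻]/[HCO3⁻])
log₁₀(0.00589) = -2.230
pH = 9.67 + (-2.230) = 7.44

pH = 7.44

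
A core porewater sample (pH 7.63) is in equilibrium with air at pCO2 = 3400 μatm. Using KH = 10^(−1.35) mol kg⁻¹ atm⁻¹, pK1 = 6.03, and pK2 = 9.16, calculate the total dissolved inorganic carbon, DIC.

DIC = 6.38 mmol/kg

[CO2*] = KH · pCO2 = 10^(−1.35) × 3400×10^-6 = 1.519×10^-4 mol/kg
α₀ = 1/(1 + K1/[H⁺] + K1K2/[H⁺]²) = 1/(1 + 10^+1.60 + 10^+0.07) = 0.02382
DIC = [CO2*]/α₀ = 1.519×10^-4 / 0.02382 = 6.38 mmol/kg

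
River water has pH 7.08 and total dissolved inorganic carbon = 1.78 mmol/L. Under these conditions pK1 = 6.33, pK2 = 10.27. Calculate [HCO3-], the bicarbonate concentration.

[HCO3⁻] = 1.51 mmol/L

α₁ = 1 / (1 + [H⁺]/K1 + K2/[H⁺]) = 1 / (1 + 10^-0.75 + 10^-3.19)
   = 1 / (1 + 0.17783 + 0.00064565) = 1/1.1785 = 0.8486
[HCO3⁻] = α₁ × DIC = 0.8486 × 1.78 = 1.51 mmol/L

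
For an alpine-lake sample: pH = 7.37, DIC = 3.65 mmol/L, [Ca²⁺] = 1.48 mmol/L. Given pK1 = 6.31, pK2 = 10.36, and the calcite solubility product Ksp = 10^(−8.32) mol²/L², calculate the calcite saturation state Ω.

Ω = 1.06

α₂ = 1 / (1 + [H⁺]/K2 + [H⁺]²/(K1K2)) = 1 / (1 + 10^+2.99 + 10^+1.93)
   = 1 / (1 + 977.24 + 85.114) = 1/1063.4 = 0.0009404
[CO3²⁻] = α₂ × DIC = 0.0009404 × 3.65 = 0.003433 mmol/L = 3.433 μmol/L
Ksp = 10^(−8.32) = 4.786×10^-9
Ω = [Ca²⁺][CO3²⁻]/Ksp = (1.48×10^-3)(3.433×10^-6) / 4.786×10^-9 = 1.06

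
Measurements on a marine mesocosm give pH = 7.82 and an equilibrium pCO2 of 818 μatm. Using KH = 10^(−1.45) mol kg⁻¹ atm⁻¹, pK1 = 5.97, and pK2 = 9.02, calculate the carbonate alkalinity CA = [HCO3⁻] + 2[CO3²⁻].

CA = 2.31 mmol/kg

[CO2*] = KH · pCO2 = 10^(−1.45) × 818×10^-6 = 2.902×10^-5 mol/kg
α₀ = 1/(1 + K1/[H⁺] + K1K2/[H⁺]²) = 1/(1 + 10^+1.85 + 10^+0.65) = 0.01311
DIC = [CO2*]/α₀ = 2.902×10^-5 / 0.01311 = 2.213 mmol/kg
CA = (α₁ + 2α₂)·DIC = (0.9283 + 2×0.05857) × 2.213 = 2.31 mmol/kg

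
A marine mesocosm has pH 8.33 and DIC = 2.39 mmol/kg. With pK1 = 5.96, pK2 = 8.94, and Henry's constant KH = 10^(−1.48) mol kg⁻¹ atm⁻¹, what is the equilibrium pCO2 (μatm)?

pCO2 = 246 μatm

α₀ = 1 / (1 + K1/[H⁺] + K1K2/[H⁺]²) = 1 / (1 + 10^+2.37 + 10^+1.76)
   = 1 / (1 + 234.42 + 57.544) = 1/292.97 = 0.003413
[CO2*] = α₀ × DIC = 0.003413 × 2.39 = 0.008158 mmol/kg = 8.158 μmol/kg
pCO2 = [CO2*]/KH = 8.158×10^-6 / 3.311×10^-2 = 246 μatm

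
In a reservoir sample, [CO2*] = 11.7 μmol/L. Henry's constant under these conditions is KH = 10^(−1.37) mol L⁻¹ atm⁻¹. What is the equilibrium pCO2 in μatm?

KH = 10^(−1.37) = 4.266×10^-2 mol L⁻¹ atm⁻¹
pCO2 = [CO2*]/KH = 11.7×10^-6 / 4.266×10^-2 = 2.74×10^-4 atm = 274 μatm

pCO2 = 274 μatm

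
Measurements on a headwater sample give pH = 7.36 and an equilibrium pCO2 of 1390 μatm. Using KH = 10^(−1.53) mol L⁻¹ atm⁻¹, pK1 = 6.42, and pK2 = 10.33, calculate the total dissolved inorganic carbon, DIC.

DIC = 0.399 mmol/L

[CO2*] = KH · pCO2 = 10^(−1.53) × 1390×10^-6 = 4.102×10^-5 mol/L
α₀ = 1/(1 + K1/[H⁺] + K1K2/[H⁺]²) = 1/(1 + 10^+0.94 + 10^-2.03) = 0.1029
DIC = [CO2*]/α₀ = 4.102×10^-5 / 0.1029 = 0.399 mmol/L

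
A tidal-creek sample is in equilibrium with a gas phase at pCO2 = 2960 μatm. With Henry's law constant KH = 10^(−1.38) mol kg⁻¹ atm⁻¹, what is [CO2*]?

KH = 10^(−1.38) = 4.169×10^-2 mol kg⁻¹ atm⁻¹
[CO2*] = KH · pCO2 = 4.169×10^-2 × 2960×10^-6 atm = 1.23×10^-4 mol/kg

[CO2*] = 123 μmol/kg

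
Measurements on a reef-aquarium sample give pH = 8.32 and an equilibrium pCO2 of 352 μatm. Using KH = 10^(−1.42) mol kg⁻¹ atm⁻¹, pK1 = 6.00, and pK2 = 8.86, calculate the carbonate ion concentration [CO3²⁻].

[CO3²⁻] = 0.806 mmol/kg

[CO2*] = KH · pCO2 = 10^(−1.42) × 352×10^-6 = 1.338×10^-5 mol/kg
α₀ = 1/(1 + K1/[H⁺] + K1K2/[H⁺]²) = 1/(1 + 10^+2.32 + 10^+1.78) = 0.003701
DIC = [CO2*]/α₀ = 1.338×10^-5 / 0.003701 = 3.616 mmol/kg
[CO3²⁻] = α₂·DIC; α₂ = 0.2230, so [CO3²⁻] = 0.2230 × 3.616 = 0.806 mmol/kg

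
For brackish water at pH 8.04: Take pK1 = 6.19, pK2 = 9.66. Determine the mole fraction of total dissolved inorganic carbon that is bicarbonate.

α₁ = 0.963

α₁ = 1 / (1 + [H⁺]/K1 + K2/[H⁺]) = 1 / (1 + 10^-1.85 + 10^-1.62)
   = 1 / (1 + 0.014125 + 0.023988) = 1/1.0381 = 0.9633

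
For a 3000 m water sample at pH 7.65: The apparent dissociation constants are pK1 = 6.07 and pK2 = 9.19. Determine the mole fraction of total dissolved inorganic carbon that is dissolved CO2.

α₀ = 0.0249

α₀ = 1 / (1 + K1/[H⁺] + K1K2/[H⁺]²) = 1 / (1 + 10^+1.58 + 10^+0.04)
   = 1 / (1 + 38.019 + 1.0965) = 1/40.115 = 0.02493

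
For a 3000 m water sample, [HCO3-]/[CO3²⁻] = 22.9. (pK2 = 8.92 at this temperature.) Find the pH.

From K2 = [H⁺][CO3²⁻]/[HCO3-]:  pH = pK2 − log₁₀([HCO3-]/[CO3²⁻])
log₁₀(22.9) = +1.360
pH = 8.92 − (+1.360) = 7.56

pH = 7.56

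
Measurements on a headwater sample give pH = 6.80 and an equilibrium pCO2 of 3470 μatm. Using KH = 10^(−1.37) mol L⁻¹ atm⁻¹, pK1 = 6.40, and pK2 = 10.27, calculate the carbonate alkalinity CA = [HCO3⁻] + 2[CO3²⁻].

CA = 0.372 mmol/L

[CO2*] = KH · pCO2 = 10^(−1.37) × 3470×10^-6 = 1.480×10^-4 mol/L
α₀ = 1/(1 + K1/[H⁺] + K1K2/[H⁺]²) = 1/(1 + 10^+0.40 + 10^-3.07) = 0.2847
DIC = [CO2*]/α₀ = 1.480×10^-4 / 0.2847 = 0.5200 mmol/L
CA = (α₁ + 2α₂)·DIC = (0.7151 + 2×0.0002423) × 0.5200 = 0.372 mmol/L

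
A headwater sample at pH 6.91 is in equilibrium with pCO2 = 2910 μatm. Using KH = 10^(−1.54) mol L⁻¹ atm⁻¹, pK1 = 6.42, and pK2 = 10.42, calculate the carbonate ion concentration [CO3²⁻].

[CO3²⁻] = 0.0801 μmol/L

[CO2*] = KH · pCO2 = 10^(−1.54) × 2910×10^-6 = 8.393×10^-5 mol/L
α₀ = 1/(1 + K1/[H⁺] + K1K2/[H⁺]²) = 1/(1 + 10^+0.49 + 10^-3.02) = 0.2444
DIC = [CO2*]/α₀ = 8.393×10^-5 / 0.2444 = 0.3434 mmol/L
[CO3²⁻] = α₂·DIC; α₂ = 0.0002334, so [CO3²⁻] = 0.0002334 × 0.3434 = 8.01×10^-5 mmol/L = 0.0801 μmol/L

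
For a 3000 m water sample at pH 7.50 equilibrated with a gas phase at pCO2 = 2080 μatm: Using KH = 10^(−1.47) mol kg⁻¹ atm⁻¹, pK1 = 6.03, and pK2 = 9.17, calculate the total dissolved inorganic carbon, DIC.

[CO2*] = KH · pCO2 = 10^(−1.47) × 2080×10^-6 = 7.048×10^-5 mol/kg
α₀ = 1/(1 + K1/[H⁺] + K1K2/[H⁺]²) = 1/(1 + 10^+1.47 + 10^-0.20) = 0.03211
DIC = [CO2*]/α₀ = 7.048×10^-5 / 0.03211 = 2.19 mmol/kg

DIC = 2.19 mmol/kg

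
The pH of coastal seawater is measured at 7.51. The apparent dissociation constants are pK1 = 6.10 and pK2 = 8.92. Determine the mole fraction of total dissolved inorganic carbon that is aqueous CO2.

α₀ = 0.0361

α₀ = 1 / (1 + K1/[H⁺] + K1K2/[H⁺]²) = 1 / (1 + 10^+1.41 + 10^+0.00)
   = 1 / (1 + 25.704 + 1.0000) = 1/27.704 = 0.03610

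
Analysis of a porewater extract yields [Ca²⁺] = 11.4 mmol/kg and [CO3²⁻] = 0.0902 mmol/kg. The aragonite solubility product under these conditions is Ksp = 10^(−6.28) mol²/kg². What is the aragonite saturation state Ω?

Ksp = 10^(−6.28) = 5.248×10^-7
Ω = [Ca²⁺][CO3²⁻]/Ksp = (11.4×10^-3)(0.0902×10^-3) / 5.248×10^-7 = 1.96

Ω = 1.96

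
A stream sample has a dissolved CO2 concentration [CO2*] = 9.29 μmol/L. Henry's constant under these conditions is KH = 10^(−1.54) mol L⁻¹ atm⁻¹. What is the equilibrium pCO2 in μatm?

KH = 10^(−1.54) = 2.884×10^-2 mol L⁻¹ atm⁻¹
pCO2 = [CO2*]/KH = 9.29×10^-6 / 2.884×10^-2 = 3.22×10^-4 atm = 322 μatm

pCO2 = 322 μatm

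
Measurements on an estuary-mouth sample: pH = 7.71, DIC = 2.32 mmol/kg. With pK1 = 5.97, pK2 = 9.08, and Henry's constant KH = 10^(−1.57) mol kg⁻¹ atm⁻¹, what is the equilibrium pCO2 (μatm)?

pCO2 = 1480 μatm

α₀ = 1 / (1 + K1/[H⁺] + K1K2/[H⁺]²) = 1 / (1 + 10^+1.74 + 10^+0.37)
   = 1 / (1 + 54.954 + 2.3442) = 1/58.298 = 0.01715
[CO2*] = α₀ × DIC = 0.01715 × 2.32 = 0.03980 mmol/kg
pCO2 = [CO2*]/KH = 3.980×10^-5 / 2.692×10^-2 = 1480 μatm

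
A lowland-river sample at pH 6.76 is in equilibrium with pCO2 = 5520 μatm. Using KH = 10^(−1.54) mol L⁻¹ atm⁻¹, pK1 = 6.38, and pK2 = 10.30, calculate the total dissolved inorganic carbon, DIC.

DIC = 0.541 mmol/L

[CO2*] = KH · pCO2 = 10^(−1.54) × 5520×10^-6 = 1.592×10^-4 mol/L
α₀ = 1/(1 + K1/[H⁺] + K1K2/[H⁺]²) = 1/(1 + 10^+0.38 + 10^-3.16) = 0.2942
DIC = [CO2*]/α₀ = 1.592×10^-4 / 0.2942 = 0.541 mmol/L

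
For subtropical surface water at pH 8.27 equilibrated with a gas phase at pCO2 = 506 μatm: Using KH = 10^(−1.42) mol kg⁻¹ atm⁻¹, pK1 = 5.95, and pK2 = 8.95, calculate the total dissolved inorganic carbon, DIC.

DIC = 4.88 mmol/kg

[CO2*] = KH · pCO2 = 10^(−1.42) × 506×10^-6 = 1.924×10^-5 mol/kg
α₀ = 1/(1 + K1/[H⁺] + K1K2/[H⁺]²) = 1/(1 + 10^+2.32 + 10^+1.64) = 0.003944
DIC = [CO2*]/α₀ = 1.924×10^-5 / 0.003944 = 4.88 mmol/kg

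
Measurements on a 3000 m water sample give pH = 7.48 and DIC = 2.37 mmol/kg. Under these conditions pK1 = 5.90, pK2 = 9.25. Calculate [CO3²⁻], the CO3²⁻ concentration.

[CO3²⁻] = 0.0386 mmol/kg

α₂ = 1 / (1 + [H⁺]/K2 + [H⁺]²/(K1K2)) = 1 / (1 + 10^+1.77 + 10^+0.19)
   = 1 / (1 + 58.884 + 1.5488) = 1/61.433 = 0.01628
[CO3²⁻] = α₂ × DIC = 0.01628 × 2.37 = 0.0386 mmol/kg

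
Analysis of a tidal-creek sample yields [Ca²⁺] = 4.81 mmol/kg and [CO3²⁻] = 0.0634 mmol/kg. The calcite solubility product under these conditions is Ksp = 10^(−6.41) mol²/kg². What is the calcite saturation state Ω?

Ksp = 10^(−6.41) = 3.890×10^-7
Ω = [Ca²⁺][CO3²⁻]/Ksp = (4.81×10^-3)(0.0634×10^-3) / 3.890×10^-7 = 0.784

Ω = 0.784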